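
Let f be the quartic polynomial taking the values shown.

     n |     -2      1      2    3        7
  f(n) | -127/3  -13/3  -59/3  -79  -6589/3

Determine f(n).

f(n) = -n^4 + n^3 - 3n^2 + (5/3)n - 3

Write f(n) = an^4 + bn^3 + cn^2 + dn + e. Substituting each data point gives a linear system:
  16a - 8b + 4c - 2d + e = -127/3
  a + b + c + d + e = -13/3
  16a + 8b + 4c + 2d + e = -59/3
  81a + 27b + 9c + 3d + e = -79
  2401a + 343b + 49c + 7d + e = -6589/3
Solving the system yields a = -1, b = 1, c = -3, d = 5/3, e = -3.
So f(n) = -n^4 + n^3 - 3n^2 + (5/3)n - 3.
Check: f(3) = -79. ✓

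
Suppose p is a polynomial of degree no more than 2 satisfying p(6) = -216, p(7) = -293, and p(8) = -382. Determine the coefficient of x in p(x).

Write p(x) = ax^2 + bx + c. Substituting each data point gives a linear system:
  36a + 6b + c = -216
  49a + 7b + c = -293
  64a + 8b + c = -382
Solving the system yields a = -6, b = 1, c = -6.
So p(x) = -6x^2 + x - 6.
The coefficient of x is 1.

1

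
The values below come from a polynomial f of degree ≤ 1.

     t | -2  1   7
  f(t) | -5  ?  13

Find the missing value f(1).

The 2 known points determine the degree-1 polynomial uniquely.
Write f(t) = at + b. Substituting each data point gives a linear system:
  -2a + b = -5
  7a + b = 13
Solving the system yields a = 2, b = -1.
So f(t) = 2t - 1.
Then f(1) = 1.

1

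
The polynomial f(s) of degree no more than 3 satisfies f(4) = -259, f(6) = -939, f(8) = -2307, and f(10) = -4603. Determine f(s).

Using the Lagrange interpolation formula with nodes 4, 6, 8, 10:
  L_0(s) = (s - 6)(s - 8)(s - 10) / -48
  L_1(s) = (s - 4)(s - 8)(s - 10) / 16
  L_2(s) = (s - 4)(s - 6)(s - 10) / -16
  L_3(s) = (s - 4)(s - 6)(s - 8) / 48
Then f(s) = -259·L_0(s) - 939·L_1(s) - 2307·L_2(s) - 4603·L_3(s).
Expanding and collecting terms gives f(s) = -5s^3 + 4s^2 - 3.
Check: f(10) = -4603. ✓

f(s) = -5s^3 + 4s^2 - 3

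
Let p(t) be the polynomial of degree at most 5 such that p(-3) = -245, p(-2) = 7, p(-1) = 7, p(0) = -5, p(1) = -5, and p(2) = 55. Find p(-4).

-1445

Using the Lagrange interpolation formula with nodes -3, -2, -1, 0, 1, 2:
  L_0(t) = (t + 2)(t + 1)t(t - 1)(t - 2) / -120
  L_1(t) = (t + 3)(t + 1)t(t - 1)(t - 2) / 24
  L_2(t) = (t + 3)(t + 2)t(t - 1)(t - 2) / -12
  L_3(t) = (t + 3)(t + 2)(t + 1)(t - 1)(t - 2) / 12
  L_4(t) = (t + 3)(t + 2)(t + 1)t(t - 2) / -24
  L_5(t) = (t + 3)(t + 2)(t + 1)t(t - 1) / 120
Then p(t) = -245·L_0(t) + 7·L_1(t) + 7·L_2(t) - 5·L_3(t) - 5·L_4(t) + 55·L_5(t).
Expanding and collecting terms gives p(t) = 2t^5 + t^4 - 4t^3 + 5t^2 - 4t - 5.
Evaluating at t = -4: p(-4) = -1445.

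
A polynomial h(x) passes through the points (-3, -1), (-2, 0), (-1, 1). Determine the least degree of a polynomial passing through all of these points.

1

Forward differences of the values at x = -3, -2, -1:
  h  : -1  0  1
  Δ  : 1  1
  Δ^2: 0
The first differences are constant (1) and nonzero, while all higher differences vanish, so the minimal degree is 1.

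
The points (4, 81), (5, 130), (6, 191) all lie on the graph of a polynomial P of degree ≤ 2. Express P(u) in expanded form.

P(u) = 6u^2 - 5u + 5

Using the Lagrange interpolation formula with nodes 4, 5, 6:
  L_0(u) = (u - 5)(u - 6) / 2
  L_1(u) = (u - 4)(u - 6) / -1
  L_2(u) = (u - 4)(u - 5) / 2
Then P(u) = 81·L_0(u) + 130·L_1(u) + 191·L_2(u).
Expanding and collecting terms gives P(u) = 6u² - 5u + 5.
Check: P(6) = 191. ✓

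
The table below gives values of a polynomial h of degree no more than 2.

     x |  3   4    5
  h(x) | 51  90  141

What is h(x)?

Using the Lagrange interpolation formula with nodes 3, 4, 5:
  L_0(x) = (x - 4)(x - 5) / 2
  L_1(x) = (x - 3)(x - 5) / -1
  L_2(x) = (x - 3)(x - 4) / 2
Then h(x) = 51·L_0(x) + 90·L_1(x) + 141·L_2(x).
Expanding and collecting terms gives h(x) = 6x² - 3x + 6.
Check: h(3) = 51. ✓

h(x) = 6x^2 - 3x + 6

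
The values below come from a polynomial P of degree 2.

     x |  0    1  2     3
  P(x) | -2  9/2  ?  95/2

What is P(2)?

21

The 3 known points determine the degree-2 polynomial uniquely.
Write P(x) = ax^2 + bx + c. Substituting each data point gives a linear system:
  c = -2
  a + b + c = 9/2
  9a + 3b + c = 95/2
Solving the system yields a = 5, b = 3/2, c = -2.
So P(x) = 5x² + (3/2)x - 2.
Then P(2) = 21.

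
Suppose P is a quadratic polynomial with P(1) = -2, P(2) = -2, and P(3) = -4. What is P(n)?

Write P(n) = an^2 + bn + c. Substituting each data point gives a linear system:
  a + b + c = -2
  4a + 2b + c = -2
  9a + 3b + c = -4
Solving the system yields a = -1, b = 3, c = -4.
So P(n) = -n^2 + 3n - 4.
Check: P(3) = -4. ✓

P(n) = -n^2 + 3n - 4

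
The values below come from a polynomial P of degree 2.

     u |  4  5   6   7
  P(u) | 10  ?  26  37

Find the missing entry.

The 3 known points determine the degree-2 polynomial uniquely.
Write P(u) = au^2 + bu + c. Substituting each data point gives a linear system:
  16a + 4b + c = 10
  36a + 6b + c = 26
  49a + 7b + c = 37
Solving the system yields a = 1, b = -2, c = 2.
So P(u) = u² - 2u + 2.
Then P(5) = 17.

17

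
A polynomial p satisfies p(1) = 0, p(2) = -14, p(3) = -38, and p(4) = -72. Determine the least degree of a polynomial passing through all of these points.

2

Forward differences of the values at s = 1, 2, 3, 4:
  p  : 0  -14  -38  -72
  Δ  : -14  -24  -34
  Δ^2: -10  -10
  Δ^3: 0
The second differences are constant (-10) and nonzero, while all higher differences vanish, so the minimal degree is 2.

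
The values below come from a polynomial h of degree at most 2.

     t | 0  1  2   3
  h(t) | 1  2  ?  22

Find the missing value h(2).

The 3 known points determine the degree-2 polynomial uniquely.
Write h(t) = at^2 + bt + c. Substituting each data point gives a linear system:
  c = 1
  a + b + c = 2
  9a + 3b + c = 22
Solving the system yields a = 3, b = -2, c = 1.
So h(t) = 3t^2 - 2t + 1.
Then h(2) = 9.

9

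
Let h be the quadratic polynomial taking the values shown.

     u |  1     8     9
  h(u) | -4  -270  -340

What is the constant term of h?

2

Write h(u) = au^2 + bu + c. Substituting each data point gives a linear system:
  a + b + c = -4
  64a + 8b + c = -270
  81a + 9b + c = -340
Solving the system yields a = -4, b = -2, c = 2.
So h(u) = -4u² - 2u + 2.
The constant term is 2.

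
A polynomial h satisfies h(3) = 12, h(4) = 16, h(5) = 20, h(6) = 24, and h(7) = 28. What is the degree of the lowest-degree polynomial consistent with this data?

Forward differences of the values at t = 3, 4, 5, 6, 7:
  h  : 12  16  20  24  28
  Δ  : 4  4  4  4
  Δ^2: 0  0  0
  Δ^3: 0  0
  Δ^4: 0
The first differences are constant (4) and nonzero, while all higher differences vanish, so the minimal degree is 1.

1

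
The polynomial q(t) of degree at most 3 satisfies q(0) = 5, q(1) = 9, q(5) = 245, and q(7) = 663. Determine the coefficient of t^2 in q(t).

Write q(t) = at^3 + bt^2 + ct + d. Substituting each data point gives a linear system:
  d = 5
  a + b + c + d = 9
  125a + 25b + 5c + d = 245
  343a + 49b + 7c + d = 663
Solving the system yields a = 2, b = -1, c = 3, d = 5.
So q(t) = 2t³ - t² + 3t + 5.
The coefficient of t^2 is -1.

-1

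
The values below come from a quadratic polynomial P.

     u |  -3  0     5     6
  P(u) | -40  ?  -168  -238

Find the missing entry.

2

The 3 known points determine the degree-2 polynomial uniquely.
Write P(u) = au^2 + bu + c. Substituting each data point gives a linear system:
  9a - 3b + c = -40
  25a + 5b + c = -168
  36a + 6b + c = -238
Solving the system yields a = -6, b = -4, c = 2.
So P(u) = -6u^2 - 4u + 2.
Then P(0) = 2.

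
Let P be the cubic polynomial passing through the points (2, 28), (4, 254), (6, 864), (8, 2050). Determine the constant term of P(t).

-6

Write P(t) = at^3 + bt^2 + ct + d. Substituting each data point gives a linear system:
  8a + 4b + 2c + d = 28
  64a + 16b + 4c + d = 254
  216a + 36b + 6c + d = 864
  512a + 64b + 8c + d = 2050
Solving the system yields a = 4, b = 0, c = 1, d = -6.
So P(t) = 4t^3 + t - 6.
The constant term is -6.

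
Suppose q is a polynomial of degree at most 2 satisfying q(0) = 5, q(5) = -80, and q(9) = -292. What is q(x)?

Using the Lagrange interpolation formula with nodes 0, 5, 9:
  L_0(x) = (x - 5)(x - 9) / 45
  L_1(x) = x(x - 9) / -20
  L_2(x) = x(x - 5) / 36
Then q(x) = 5·L_0(x) - 80·L_1(x) - 292·L_2(x).
Expanding and collecting terms gives q(x) = -4x² + 3x + 5.
Check: q(9) = -292. ✓

q(x) = -4x^2 + 3x + 5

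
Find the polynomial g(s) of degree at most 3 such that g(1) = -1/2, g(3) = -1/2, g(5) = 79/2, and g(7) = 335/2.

g(s) = s^3 - 4s^2 + 3s - 1/2

Write g(s) = as^3 + bs^2 + cs + d. Substituting each data point gives a linear system:
  a + b + c + d = -1/2
  27a + 9b + 3c + d = -1/2
  125a + 25b + 5c + d = 79/2
  343a + 49b + 7c + d = 335/2
Solving the system yields a = 1, b = -4, c = 3, d = -1/2.
So g(s) = s^3 - 4s^2 + 3s - 1/2.
Check: g(1) = -1/2. ✓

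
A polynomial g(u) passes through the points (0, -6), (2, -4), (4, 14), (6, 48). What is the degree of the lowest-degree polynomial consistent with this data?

Forward differences of the values at u = 0, 2, 4, 6:
  g  : -6  -4  14  48
  Δ  : 2  18  34
  Δ^2: 16  16
  Δ^3: 0
The second differences are constant (16) and nonzero, while all higher differences vanish, so the minimal degree is 2.

2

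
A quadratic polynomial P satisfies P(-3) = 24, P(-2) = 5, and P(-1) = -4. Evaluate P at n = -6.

141

Write P(n) = an^2 + bn + c. Substituting each data point gives a linear system:
  9a - 3b + c = 24
  4a - 2b + c = 5
  a - b + c = -4
Solving the system yields a = 5, b = 6, c = -3.
So P(n) = 5n^2 + 6n - 3.
Then P(-6) = 141.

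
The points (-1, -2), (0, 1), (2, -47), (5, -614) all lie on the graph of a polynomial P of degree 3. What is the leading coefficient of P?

Write P(n) = an^3 + bn^2 + cn + d. Substituting each data point gives a linear system:
  -a + b - c + d = -2
  d = 1
  8a + 4b + 2c + d = -47
  125a + 25b + 5c + d = -614
Solving the system yields a = -4, b = -5, c = 2, d = 1.
So P(n) = -4n³ - 5n² + 2n + 1.
The leading coefficient is -4.

-4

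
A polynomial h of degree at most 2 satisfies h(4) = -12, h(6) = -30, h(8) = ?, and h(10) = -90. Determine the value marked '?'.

On equispaced nodes a degree-2 polynomial has vanishing third forward difference, so
  - h(4) + 3·h(6) - 3·h(8) + h(10) = 0.
Substituting the known values and solving for h(8):
  -3·h(8) = 168
  h(8) = -56.

-56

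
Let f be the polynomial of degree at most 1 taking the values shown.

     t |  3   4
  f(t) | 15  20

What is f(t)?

Write f(t) = at + b. Substituting each data point gives a linear system:
  3a + b = 15
  4a + b = 20
Solving the system yields a = 5, b = 0.
So f(t) = 5t.
Check: f(4) = 20. ✓

f(t) = 5t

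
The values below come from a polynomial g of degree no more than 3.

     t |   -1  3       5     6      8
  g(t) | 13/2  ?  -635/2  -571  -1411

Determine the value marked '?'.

-107/2

The 4 known points determine the degree-3 polynomial uniquely.
Write g(t) = at^3 + bt^2 + ct + d. Substituting each data point gives a linear system:
  -a + b - c + d = 13/2
  125a + 25b + 5c + d = -635/2
  216a + 36b + 6c + d = -571
  512a + 64b + 8c + d = -1411
Solving the system yields a = -3, b = 3/2, c = 3, d = 5.
So g(t) = -3t^3 + (3/2)t^2 + 3t + 5.
Then g(3) = -107/2.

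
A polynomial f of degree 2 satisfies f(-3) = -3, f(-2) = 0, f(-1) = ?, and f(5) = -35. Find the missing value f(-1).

The 3 known points determine the degree-2 polynomial uniquely.
Write f(n) = an^2 + bn + c. Substituting each data point gives a linear system:
  9a - 3b + c = -3
  4a - 2b + c = 0
  25a + 5b + c = -35
Solving the system yields a = -1, b = -2, c = 0.
So f(n) = -n^2 - 2n.
Then f(-1) = 1.

1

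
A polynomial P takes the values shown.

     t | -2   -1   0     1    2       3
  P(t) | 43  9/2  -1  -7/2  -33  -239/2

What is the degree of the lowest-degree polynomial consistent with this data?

Forward differences of the values at t = -2, -1, 0, 1, 2, 3:
  P  : 43  9/2  -1  -7/2  -33  -239/2
  Δ  : -77/2  -11/2  -5/2  -59/2  -173/2
  Δ^2: 33  3  -27  -57
  Δ^3: -30  -30  -30
  Δ^4: 0  0
  Δ^5: 0
The third differences are constant (-30) and nonzero, while all higher differences vanish, so the minimal degree is 3.

3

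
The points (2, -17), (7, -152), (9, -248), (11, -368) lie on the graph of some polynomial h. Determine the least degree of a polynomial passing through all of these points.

Divided differences on the nodes 2, 7, 9, 11:
  order 0: -17  -152  -248  -368
  order 1: -27  -48  -60
  order 2: -3  -3
  order 3: 0
The order-2 divided differences are all -3 (nonzero) and every higher order vanishes, so the data lies on a polynomial of degree exactly 2.

2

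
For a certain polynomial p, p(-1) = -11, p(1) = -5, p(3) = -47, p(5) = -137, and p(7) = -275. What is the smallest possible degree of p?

Forward differences of the values at u = -1, 1, 3, 5, 7:
  p  : -11  -5  -47  -137  -275
  Δ  : 6  -42  -90  -138
  Δ^2: -48  -48  -48
  Δ^3: 0  0
  Δ^4: 0
The second differences are constant (-48) and nonzero, while all higher differences vanish, so the minimal degree is 2.

2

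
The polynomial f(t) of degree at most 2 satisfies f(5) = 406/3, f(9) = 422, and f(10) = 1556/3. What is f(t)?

f(t) = 5t^2 + (5/3)t + 2

Write f(t) = at^2 + bt + c. Substituting each data point gives a linear system:
  25a + 5b + c = 406/3
  81a + 9b + c = 422
  100a + 10b + c = 1556/3
Solving the system yields a = 5, b = 5/3, c = 2.
So f(t) = 5t² + (5/3)t + 2.
Check: f(10) = 1556/3. ✓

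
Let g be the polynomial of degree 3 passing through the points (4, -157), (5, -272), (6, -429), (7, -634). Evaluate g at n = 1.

Using the Lagrange interpolation formula with nodes 4, 5, 6, 7:
  L_0(n) = (n - 5)(n - 6)(n - 7) / -6
  L_1(n) = (n - 4)(n - 6)(n - 7) / 2
  L_2(n) = (n - 4)(n - 5)(n - 7) / -2
  L_3(n) = (n - 4)(n - 5)(n - 6) / 6
Then g(n) = -157·L_0(n) - 272·L_1(n) - 429·L_2(n) - 634·L_3(n).
Expanding and collecting terms gives g(n) = -n^3 - 6n^2 + 3.
Evaluating at n = 1: g(1) = -4.

-4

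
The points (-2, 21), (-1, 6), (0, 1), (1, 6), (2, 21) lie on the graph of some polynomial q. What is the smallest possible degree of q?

Forward differences of the values at x = -2, -1, 0, 1, 2:
  q  : 21  6  1  6  21
  Δ  : -15  -5  5  15
  Δ^2: 10  10  10
  Δ^3: 0  0
  Δ^4: 0
The second differences are constant (10) and nonzero, while all higher differences vanish, so the minimal degree is 2.

2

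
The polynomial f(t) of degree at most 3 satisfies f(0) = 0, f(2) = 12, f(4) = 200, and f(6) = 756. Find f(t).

Write f(t) = at^3 + bt^2 + ct + d. Substituting each data point gives a linear system:
  d = 0
  8a + 4b + 2c + d = 12
  64a + 16b + 4c + d = 200
  216a + 36b + 6c + d = 756
Solving the system yields a = 4, b = -2, c = -6, d = 0.
So f(t) = 4t^3 - 2t^2 - 6t.
Check: f(6) = 756. ✓

f(t) = 4t^3 - 2t^2 - 6t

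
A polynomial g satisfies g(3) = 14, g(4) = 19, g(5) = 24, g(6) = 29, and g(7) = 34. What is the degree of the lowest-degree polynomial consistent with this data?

1

Forward differences of the values at n = 3, 4, 5, 6, 7:
  g  : 14  19  24  29  34
  Δ  : 5  5  5  5
  Δ^2: 0  0  0
  Δ^3: 0  0
  Δ^4: 0
The first differences are constant (5) and nonzero, while all higher differences vanish, so the minimal degree is 1.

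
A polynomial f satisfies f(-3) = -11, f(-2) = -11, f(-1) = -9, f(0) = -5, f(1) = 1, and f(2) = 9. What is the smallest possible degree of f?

2

Forward differences of the values at n = -3, -2, -1, 0, 1, 2:
  f  : -11  -11  -9  -5  1  9
  Δ  : 0  2  4  6  8
  Δ^2: 2  2  2  2
  Δ^3: 0  0  0
  Δ^4: 0  0
  Δ^5: 0
The second differences are constant (2) and nonzero, while all higher differences vanish, so the minimal degree is 2.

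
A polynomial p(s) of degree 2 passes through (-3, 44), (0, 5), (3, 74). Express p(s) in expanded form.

Using the Lagrange interpolation formula with nodes -3, 0, 3:
  L_0(s) = s(s - 3) / 18
  L_1(s) = (s + 3)(s - 3) / -9
  L_2(s) = (s + 3)s / 18
Then p(s) = 44·L_0(s) + 5·L_1(s) + 74·L_2(s).
Expanding and collecting terms gives p(s) = 6s² + 5s + 5.
Check: p(3) = 74. ✓

p(s) = 6s^2 + 5s + 5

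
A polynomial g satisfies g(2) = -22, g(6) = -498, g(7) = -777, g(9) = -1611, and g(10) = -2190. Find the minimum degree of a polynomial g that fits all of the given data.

3

Divided differences on the nodes 2, 6, 7, 9, 10:
  order 0: -22  -498  -777  -1611  -2190
  order 1: -119  -279  -417  -579
  order 2: -32  -46  -54
  order 3: -2  -2
  order 4: 0
The order-3 divided differences are all -2 (nonzero) and every higher order vanishes, so the data lies on a polynomial of degree exactly 3.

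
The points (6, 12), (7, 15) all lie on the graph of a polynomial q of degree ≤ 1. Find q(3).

Write q(s) = as + b. Substituting each data point gives a linear system:
  6a + b = 12
  7a + b = 15
Solving the system yields a = 3, b = -6.
So q(s) = 3s - 6.
Then q(3) = 3.

3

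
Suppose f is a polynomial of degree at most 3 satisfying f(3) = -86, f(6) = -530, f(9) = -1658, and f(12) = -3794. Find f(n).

f(n) = -2n^3 - 2n^2 - 4n - 2

Write f(n) = an^3 + bn^2 + cn + d. Substituting each data point gives a linear system:
  27a + 9b + 3c + d = -86
  216a + 36b + 6c + d = -530
  729a + 81b + 9c + d = -1658
  1728a + 144b + 12c + d = -3794
Solving the system yields a = -2, b = -2, c = -4, d = -2.
So f(n) = -2n³ - 2n² - 4n - 2.
Check: f(9) = -1658. ✓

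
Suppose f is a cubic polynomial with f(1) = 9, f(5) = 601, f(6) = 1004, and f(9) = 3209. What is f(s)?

f(s) = 4s^3 + 3s^2 + 6s - 4

Using the Lagrange interpolation formula with nodes 1, 5, 6, 9:
  L_0(s) = (s - 5)(s - 6)(s - 9) / -160
  L_1(s) = (s - 1)(s - 6)(s - 9) / 16
  L_2(s) = (s - 1)(s - 5)(s - 9) / -15
  L_3(s) = (s - 1)(s - 5)(s - 6) / 96
Then f(s) = 9·L_0(s) + 601·L_1(s) + 1004·L_2(s) + 3209·L_3(s).
Expanding and collecting terms gives f(s) = 4s^3 + 3s^2 + 6s - 4.
Check: f(6) = 1004. ✓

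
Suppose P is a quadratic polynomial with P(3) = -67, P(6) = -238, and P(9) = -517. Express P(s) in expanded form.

P(s) = -6s^2 - 3s - 4

Using the Lagrange interpolation formula with nodes 3, 6, 9:
  L_0(s) = (s - 6)(s - 9) / 18
  L_1(s) = (s - 3)(s - 9) / -9
  L_2(s) = (s - 3)(s - 6) / 18
Then P(s) = -67·L_0(s) - 238·L_1(s) - 517·L_2(s).
Expanding and collecting terms gives P(s) = -6s² - 3s - 4.
Check: P(3) = -67. ✓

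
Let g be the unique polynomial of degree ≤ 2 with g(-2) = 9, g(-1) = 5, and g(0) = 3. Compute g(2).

Forward differences of the values at s = -2, -1, 0:
  g  : 9  5  3
  Δ  : -4  -2
  Δ^2: 2
The second differences are constant, confirming degree 2.
Interpolating (Newton forward form) and evaluating at s = 2 gives g(2) = 5.

5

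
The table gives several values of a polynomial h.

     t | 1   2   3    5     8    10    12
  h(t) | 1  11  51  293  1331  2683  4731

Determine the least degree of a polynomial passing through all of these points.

Divided differences on the nodes 1, 2, 3, 5, 8, 10, 12:
  order 0: 1  11  51  293  1331  2683  4731
  order 1: 10  40  121  346  676  1024
  order 2: 15  27  45  66  87
  order 3: 3  3  3  3
  order 4: 0  0  0
  order 5: 0  0
  order 6: 0
The order-3 divided differences are all 3 (nonzero) and every higher order vanishes, so the data lies on a polynomial of degree exactly 3.

3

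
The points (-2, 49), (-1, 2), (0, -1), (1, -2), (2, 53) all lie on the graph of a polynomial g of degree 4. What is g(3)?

314

Forward differences of the values at s = -2, -1, 0, 1, 2:
  g  : 49  2  -1  -2  53
  Δ  : -47  -3  -1  55
  Δ^2: 44  2  56
  Δ^3: -42  54
  Δ^4: 96
The fourth differences are constant, confirming degree 4.
Interpolating (Newton forward form) and evaluating at s = 3 gives g(3) = 314.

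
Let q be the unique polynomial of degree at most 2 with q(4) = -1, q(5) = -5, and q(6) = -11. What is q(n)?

Write q(n) = an^2 + bn + c. Substituting each data point gives a linear system:
  16a + 4b + c = -1
  25a + 5b + c = -5
  36a + 6b + c = -11
Solving the system yields a = -1, b = 5, c = -5.
So q(n) = -n^2 + 5n - 5.
Check: q(5) = -5. ✓

q(n) = -n^2 + 5n - 5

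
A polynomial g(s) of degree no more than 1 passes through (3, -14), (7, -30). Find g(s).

g(s) = -4s - 2

Using the Lagrange interpolation formula with nodes 3, 7:
  L_0(s) = (s - 7) / -4
  L_1(s) = (s - 3) / 4
Then g(s) = -14·L_0(s) - 30·L_1(s).
Expanding and collecting terms gives g(s) = -4s - 2.
Check: g(3) = -14. ✓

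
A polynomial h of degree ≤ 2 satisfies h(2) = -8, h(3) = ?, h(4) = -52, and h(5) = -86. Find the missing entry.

-26

The 3 known points determine the degree-2 polynomial uniquely.
Write h(n) = an^2 + bn + c. Substituting each data point gives a linear system:
  4a + 2b + c = -8
  16a + 4b + c = -52
  25a + 5b + c = -86
Solving the system yields a = -4, b = 2, c = 4.
So h(n) = -4n² + 2n + 4.
Then h(3) = -26.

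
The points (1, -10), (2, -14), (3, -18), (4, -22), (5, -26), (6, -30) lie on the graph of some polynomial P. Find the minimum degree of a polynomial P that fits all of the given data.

Forward differences of the values at x = 1, 2, 3, 4, 5, 6:
  P  : -10  -14  -18  -22  -26  -30
  Δ  : -4  -4  -4  -4  -4
  Δ^2: 0  0  0  0
  Δ^3: 0  0  0
  Δ^4: 0  0
  Δ^5: 0
The first differences are constant (-4) and nonzero, while all higher differences vanish, so the minimal degree is 1.

1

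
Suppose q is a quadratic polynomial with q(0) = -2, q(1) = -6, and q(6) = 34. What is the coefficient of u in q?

Write q(u) = au^2 + bu + c. Substituting each data point gives a linear system:
  c = -2
  a + b + c = -6
  36a + 6b + c = 34
Solving the system yields a = 2, b = -6, c = -2.
So q(u) = 2u² - 6u - 2.
The coefficient of u is -6.

-6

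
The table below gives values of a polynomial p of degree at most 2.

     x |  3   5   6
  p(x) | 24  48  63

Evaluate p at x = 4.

Write p(x) = ax^2 + bx + c. Substituting each data point gives a linear system:
  9a + 3b + c = 24
  25a + 5b + c = 48
  36a + 6b + c = 63
Solving the system yields a = 1, b = 4, c = 3.
So p(x) = x^2 + 4x + 3.
Then p(4) = 35.

35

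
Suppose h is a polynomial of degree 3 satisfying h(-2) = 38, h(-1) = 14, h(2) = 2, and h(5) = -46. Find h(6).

Using the Lagrange interpolation formula with nodes -2, -1, 2, 5:
  L_0(x) = (x + 1)(x - 2)(x - 5) / -28
  L_1(x) = (x + 2)(x - 2)(x - 5) / 18
  L_2(x) = (x + 2)(x + 1)(x - 5) / -36
  L_3(x) = (x + 2)(x + 1)(x - 2) / 126
Then h(x) = 38·L_0(x) + 14·L_1(x) + 2·L_2(x) - 46·L_3(x).
Expanding and collecting terms gives h(x) = -x^3 + 4x^2 - 5x + 4.
Evaluating at x = 6: h(6) = -98.

-98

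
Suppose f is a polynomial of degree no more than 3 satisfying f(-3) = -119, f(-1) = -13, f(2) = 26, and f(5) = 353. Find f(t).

Using the Lagrange interpolation formula with nodes -3, -1, 2, 5:
  L_0(t) = (t + 1)(t - 2)(t - 5) / -80
  L_1(t) = (t + 3)(t - 2)(t - 5) / 36
  L_2(t) = (t + 3)(t + 1)(t - 5) / -45
  L_3(t) = (t + 3)(t + 1)(t - 2) / 144
Then f(t) = -119·L_0(t) - 13·L_1(t) + 26·L_2(t) + 353·L_3(t).
Expanding and collecting terms gives f(t) = 3t³ - 2t² + 6t - 2.
Check: f(-1) = -13. ✓

f(t) = 3t^3 - 2t^2 + 6t - 2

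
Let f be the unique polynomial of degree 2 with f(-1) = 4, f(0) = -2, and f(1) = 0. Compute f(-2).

18

Forward differences of the values at t = -1, 0, 1:
  f  : 4  -2  0
  Δ  : -6  2
  Δ^2: 8
The second differences are constant, confirming degree 2.
Interpolating (Newton forward form) and evaluating at t = -2 gives f(-2) = 18.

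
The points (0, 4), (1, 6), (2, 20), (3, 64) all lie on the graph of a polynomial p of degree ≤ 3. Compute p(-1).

Forward differences of the values at t = 0, 1, 2, 3:
  p  : 4  6  20  64
  Δ  : 2  14  44
  Δ^2: 12  30
  Δ^3: 18
The third differences are constant, confirming degree 3.
Interpolating (Newton forward form) and evaluating at t = -1 gives p(-1) = -4.

-4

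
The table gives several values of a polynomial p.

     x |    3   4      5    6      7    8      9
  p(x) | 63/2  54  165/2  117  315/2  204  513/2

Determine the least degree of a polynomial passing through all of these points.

Forward differences of the values at x = 3, 4, 5, 6, 7, 8, 9:
  p  : 63/2  54  165/2  117  315/2  204  513/2
  Δ  : 45/2  57/2  69/2  81/2  93/2  105/2
  Δ^2: 6  6  6  6  6
  Δ^3: 0  0  0  0
  Δ^4: 0  0  0
  Δ^5: 0  0
  Δ^6: 0
The second differences are constant (6) and nonzero, while all higher differences vanish, so the minimal degree is 2.

2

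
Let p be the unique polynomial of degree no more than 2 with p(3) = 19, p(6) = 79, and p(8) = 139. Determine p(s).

Using the Lagrange interpolation formula with nodes 3, 6, 8:
  L_0(s) = (s - 6)(s - 8) / 15
  L_1(s) = (s - 3)(s - 8) / -6
  L_2(s) = (s - 3)(s - 6) / 10
Then p(s) = 19·L_0(s) + 79·L_1(s) + 139·L_2(s).
Expanding and collecting terms gives p(s) = 2s² + 2s - 5.
Check: p(3) = 19. ✓

p(s) = 2s^2 + 2s - 5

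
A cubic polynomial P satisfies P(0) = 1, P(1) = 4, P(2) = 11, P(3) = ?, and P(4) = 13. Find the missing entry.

The 4 known points determine the degree-3 polynomial uniquely.
Write P(s) = as^3 + bs^2 + cs + d. Substituting each data point gives a linear system:
  d = 1
  a + b + c + d = 4
  8a + 4b + 2c + d = 11
  64a + 16b + 4c + d = 13
Solving the system yields a = -1, b = 5, c = -1, d = 1.
So P(s) = -s³ + 5s² - s + 1.
Then P(3) = 16.

16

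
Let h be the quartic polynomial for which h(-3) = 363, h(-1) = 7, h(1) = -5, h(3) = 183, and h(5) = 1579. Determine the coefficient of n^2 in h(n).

Write h(n) = an^4 + bn^3 + cn^2 + dn + e. Substituting each data point gives a linear system:
  81a - 27b + 9c - 3d + e = 363
  a - b + c - d + e = 7
  a + b + c + d + e = -5
  81a + 27b + 9c + 3d + e = 183
  625a + 125b + 25c + 5d + e = 1579
Solving the system yields a = 3, b = -3, c = 4, d = -3, e = -6.
So h(n) = 3n⁴ - 3n³ + 4n² - 3n - 6.
The coefficient of n^2 is 4.

4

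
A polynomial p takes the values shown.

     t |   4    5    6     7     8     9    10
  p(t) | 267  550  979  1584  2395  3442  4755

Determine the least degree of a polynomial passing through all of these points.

3

Forward differences of the values at t = 4, 5, 6, 7, 8, 9, 10:
  p  : 267  550  979  1584  2395  3442  4755
  Δ  : 283  429  605  811  1047  1313
  Δ^2: 146  176  206  236  266
  Δ^3: 30  30  30  30
  Δ^4: 0  0  0
  Δ^5: 0  0
  Δ^6: 0
The third differences are constant (30) and nonzero, while all higher differences vanish, so the minimal degree is 3.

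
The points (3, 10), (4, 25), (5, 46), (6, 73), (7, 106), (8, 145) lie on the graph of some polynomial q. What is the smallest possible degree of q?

2

Forward differences of the values at s = 3, 4, 5, 6, 7, 8:
  q  : 10  25  46  73  106  145
  Δ  : 15  21  27  33  39
  Δ^2: 6  6  6  6
  Δ^3: 0  0  0
  Δ^4: 0  0
  Δ^5: 0
The second differences are constant (6) and nonzero, while all higher differences vanish, so the minimal degree is 2.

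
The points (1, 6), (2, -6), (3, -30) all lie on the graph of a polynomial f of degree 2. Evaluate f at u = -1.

-6

Using the Lagrange interpolation formula with nodes 1, 2, 3:
  L_0(u) = (u - 2)(u - 3) / 2
  L_1(u) = (u - 1)(u - 3) / -1
  L_2(u) = (u - 1)(u - 2) / 2
Then f(u) = 6·L_0(u) - 6·L_1(u) - 30·L_2(u).
Expanding and collecting terms gives f(u) = -6u^2 + 6u + 6.
Evaluating at u = -1: f(-1) = -6.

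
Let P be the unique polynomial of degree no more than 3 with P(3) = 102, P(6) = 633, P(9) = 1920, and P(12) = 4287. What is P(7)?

Write P(t) = at^3 + bt^2 + ct + d. Substituting each data point gives a linear system:
  27a + 9b + 3c + d = 102
  216a + 36b + 6c + d = 633
  729a + 81b + 9c + d = 1920
  1728a + 144b + 12c + d = 4287
Solving the system yields a = 2, b = 6, c = -3, d = 3.
So P(t) = 2t³ + 6t² - 3t + 3.
Then P(7) = 962.

962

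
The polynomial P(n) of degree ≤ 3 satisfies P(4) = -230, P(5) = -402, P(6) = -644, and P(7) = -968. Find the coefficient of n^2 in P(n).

-5

Write P(n) = an^3 + bn^2 + cn + d. Substituting each data point gives a linear system:
  64a + 16b + 4c + d = -230
  125a + 25b + 5c + d = -402
  216a + 36b + 6c + d = -644
  343a + 49b + 7c + d = -968
Solving the system yields a = -2, b = -5, c = -5, d = -2.
So P(n) = -2n^3 - 5n^2 - 5n - 2.
The coefficient of n^2 is -5.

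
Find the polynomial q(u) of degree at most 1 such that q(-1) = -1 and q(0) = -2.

Using the Lagrange interpolation formula with nodes -1, 0:
  L_0(u) = u / -1
  L_1(u) = (u + 1) / 1
Then q(u) = -1·L_0(u) - 2·L_1(u).
Expanding and collecting terms gives q(u) = -u - 2.
Check: q(0) = -2. ✓

q(u) = -u - 2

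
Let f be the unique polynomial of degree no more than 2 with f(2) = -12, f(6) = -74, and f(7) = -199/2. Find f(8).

Write f(u) = au^2 + bu + c. Substituting each data point gives a linear system:
  4a + 2b + c = -12
  36a + 6b + c = -74
  49a + 7b + c = -199/2
Solving the system yields a = -2, b = 1/2, c = -5.
So f(u) = -2u^2 + (1/2)u - 5.
Then f(8) = -129.

-129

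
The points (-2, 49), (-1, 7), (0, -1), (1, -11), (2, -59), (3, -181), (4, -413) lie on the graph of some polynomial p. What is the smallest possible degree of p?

Forward differences of the values at t = -2, -1, 0, 1, 2, 3, 4:
  p  : 49  7  -1  -11  -59  -181  -413
  Δ  : -42  -8  -10  -48  -122  -232
  Δ^2: 34  -2  -38  -74  -110
  Δ^3: -36  -36  -36  -36
  Δ^4: 0  0  0
  Δ^5: 0  0
  Δ^6: 0
The third differences are constant (-36) and nonzero, while all higher differences vanish, so the minimal degree is 3.

3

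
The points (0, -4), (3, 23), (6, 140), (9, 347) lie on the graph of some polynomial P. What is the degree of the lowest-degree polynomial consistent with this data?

Forward differences of the values at t = 0, 3, 6, 9:
  P  : -4  23  140  347
  Δ  : 27  117  207
  Δ^2: 90  90
  Δ^3: 0
The second differences are constant (90) and nonzero, while all higher differences vanish, so the minimal degree is 2.

2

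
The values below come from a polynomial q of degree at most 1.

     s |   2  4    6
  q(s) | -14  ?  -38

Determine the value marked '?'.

On equispaced nodes a degree-1 polynomial has vanishing second forward difference, so
  q(2) - 2·q(4) + q(6) = 0.
Substituting the known values and solving for q(4):
  -2·q(4) = 52
  q(4) = -26.

-26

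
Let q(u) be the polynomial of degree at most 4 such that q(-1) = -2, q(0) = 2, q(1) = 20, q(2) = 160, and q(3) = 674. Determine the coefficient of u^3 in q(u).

6

Write q(u) = au^4 + bu^3 + cu^2 + du + e. Substituting each data point gives a linear system:
  a - b + c - d + e = -2
  e = 2
  a + b + c + d + e = 20
  16a + 8b + 4c + 2d + e = 160
  81a + 27b + 9c + 3d + e = 674
Solving the system yields a = 6, b = 6, c = 1, d = 5, e = 2.
So q(u) = 6u^4 + 6u^3 + u^2 + 5u + 2.
The coefficient of u^3 is 6.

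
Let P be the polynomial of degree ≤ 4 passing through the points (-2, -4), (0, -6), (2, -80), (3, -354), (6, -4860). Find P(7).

-8770

Write P(t) = at^4 + bt^3 + ct^2 + dt + e. Substituting each data point gives a linear system:
  16a - 8b + 4c - 2d + e = -4
  e = -6
  16a + 8b + 4c + 2d + e = -80
  81a + 27b + 9c + 3d + e = -354
  1296a + 216b + 36c + 6d + e = -4860
Solving the system yields a = -3, b = -5, c = 3, d = 1, e = -6.
So P(t) = -3t⁴ - 5t³ + 3t² + t - 6.
Then P(7) = -8770.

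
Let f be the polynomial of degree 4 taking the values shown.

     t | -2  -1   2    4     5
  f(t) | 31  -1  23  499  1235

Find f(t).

f(t) = 2t^4 - 2t - 5

Write f(t) = at^4 + bt^3 + ct^2 + dt + e. Substituting each data point gives a linear system:
  16a - 8b + 4c - 2d + e = 31
  a - b + c - d + e = -1
  16a + 8b + 4c + 2d + e = 23
  256a + 64b + 16c + 4d + e = 499
  625a + 125b + 25c + 5d + e = 1235
Solving the system yields a = 2, b = 0, c = 0, d = -2, e = -5.
So f(t) = 2t^4 - 2t - 5.
Check: f(-1) = -1. ✓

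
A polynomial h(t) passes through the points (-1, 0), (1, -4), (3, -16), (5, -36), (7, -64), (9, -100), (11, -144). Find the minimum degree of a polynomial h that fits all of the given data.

Forward differences of the values at t = -1, 1, 3, 5, 7, 9, 11:
  h  : 0  -4  -16  -36  -64  -100  -144
  Δ  : -4  -12  -20  -28  -36  -44
  Δ^2: -8  -8  -8  -8  -8
  Δ^3: 0  0  0  0
  Δ^4: 0  0  0
  Δ^5: 0  0
  Δ^6: 0
The second differences are constant (-8) and nonzero, while all higher differences vanish, so the minimal degree is 2.

2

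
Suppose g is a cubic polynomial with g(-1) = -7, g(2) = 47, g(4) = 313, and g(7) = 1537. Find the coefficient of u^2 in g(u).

3

Write g(u) = au^3 + bu^2 + cu + d. Substituting each data point gives a linear system:
  -a + b - c + d = -7
  8a + 4b + 2c + d = 47
  64a + 16b + 4c + d = 313
  343a + 49b + 7c + d = 1537
Solving the system yields a = 4, b = 3, c = 3, d = -3.
So g(u) = 4u^3 + 3u^2 + 3u - 3.
The coefficient of u^2 is 3.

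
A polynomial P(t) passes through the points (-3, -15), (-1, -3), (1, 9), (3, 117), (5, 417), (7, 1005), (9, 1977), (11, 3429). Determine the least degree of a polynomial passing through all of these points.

3

Forward differences of the values at t = -3, -1, 1, 3, 5, 7, 9, 11:
  P  : -15  -3  9  117  417  1005  1977  3429
  Δ  : 12  12  108  300  588  972  1452
  Δ^2: 0  96  192  288  384  480
  Δ^3: 96  96  96  96  96
  Δ^4: 0  0  0  0
  Δ^5: 0  0  0
  Δ^6: 0  0
  Δ^7: 0
The third differences are constant (96) and nonzero, while all higher differences vanish, so the minimal degree is 3.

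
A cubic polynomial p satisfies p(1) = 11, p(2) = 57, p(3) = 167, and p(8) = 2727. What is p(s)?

p(s) = 5s^3 + 2s^2 + 5s - 1

Write p(s) = as^3 + bs^2 + cs + d. Substituting each data point gives a linear system:
  a + b + c + d = 11
  8a + 4b + 2c + d = 57
  27a + 9b + 3c + d = 167
  512a + 64b + 8c + d = 2727
Solving the system yields a = 5, b = 2, c = 5, d = -1.
So p(s) = 5s^3 + 2s^2 + 5s - 1.
Check: p(1) = 11. ✓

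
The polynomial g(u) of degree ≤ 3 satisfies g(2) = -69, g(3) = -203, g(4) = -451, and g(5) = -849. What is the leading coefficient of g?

Write g(u) = au^3 + bu^2 + cu + d. Substituting each data point gives a linear system:
  8a + 4b + 2c + d = -69
  27a + 9b + 3c + d = -203
  64a + 16b + 4c + d = -451
  125a + 25b + 5c + d = -849
Solving the system yields a = -6, b = -3, c = -5, d = 1.
So g(u) = -6u^3 - 3u^2 - 5u + 1.
The leading coefficient is -6.

-6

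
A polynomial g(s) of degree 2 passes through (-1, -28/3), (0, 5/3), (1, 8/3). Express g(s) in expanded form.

Write g(s) = as^2 + bs + c. Substituting each data point gives a linear system:
  a - b + c = -28/3
  c = 5/3
  a + b + c = 8/3
Solving the system yields a = -5, b = 6, c = 5/3.
So g(s) = -5s^2 + 6s + 5/3.
Check: g(1) = 8/3. ✓

g(s) = -5s^2 + 6s + 5/3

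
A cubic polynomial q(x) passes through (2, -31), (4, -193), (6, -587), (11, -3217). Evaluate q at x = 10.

-2455

Using the Lagrange interpolation formula with nodes 2, 4, 6, 11:
  L_0(x) = (x - 4)(x - 6)(x - 11) / -72
  L_1(x) = (x - 2)(x - 6)(x - 11) / 28
  L_2(x) = (x - 2)(x - 4)(x - 11) / -40
  L_3(x) = (x - 2)(x - 4)(x - 6) / 315
Then q(x) = -31·L_0(x) - 193·L_1(x) - 587·L_2(x) - 3217·L_3(x).
Expanding and collecting terms gives q(x) = -2x^3 - 5x^2 + 5x - 5.
Evaluating at x = 10: q(10) = -2455.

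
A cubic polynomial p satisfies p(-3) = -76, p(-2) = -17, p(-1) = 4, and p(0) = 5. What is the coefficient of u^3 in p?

Write p(u) = au^3 + bu^2 + cu + d. Substituting each data point gives a linear system:
  -27a + 9b - 3c + d = -76
  -8a + 4b - 2c + d = -17
  -a + b - c + d = 4
  d = 5
Solving the system yields a = 3, b = -1, c = -3, d = 5.
So p(u) = 3u^3 - u^2 - 3u + 5.
The leading coefficient is 3.

3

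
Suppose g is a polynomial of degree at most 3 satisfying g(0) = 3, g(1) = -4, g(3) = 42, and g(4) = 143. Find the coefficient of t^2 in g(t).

-6

Write g(t) = at^3 + bt^2 + ct + d. Substituting each data point gives a linear system:
  d = 3
  a + b + c + d = -4
  27a + 9b + 3c + d = 42
  64a + 16b + 4c + d = 143
Solving the system yields a = 4, b = -6, c = -5, d = 3.
So g(t) = 4t^3 - 6t^2 - 5t + 3.
The coefficient of t^2 is -6.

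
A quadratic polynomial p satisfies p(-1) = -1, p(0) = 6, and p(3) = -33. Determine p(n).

Write p(n) = an^2 + bn + c. Substituting each data point gives a linear system:
  a - b + c = -1
  c = 6
  9a + 3b + c = -33
Solving the system yields a = -5, b = 2, c = 6.
So p(n) = -5n² + 2n + 6.
Check: p(0) = 6. ✓

p(n) = -5n^2 + 2n + 6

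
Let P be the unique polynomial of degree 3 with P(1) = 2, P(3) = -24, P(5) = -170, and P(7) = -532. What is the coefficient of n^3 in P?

-2

Write P(n) = an^3 + bn^2 + cn + d. Substituting each data point gives a linear system:
  a + b + c + d = 2
  27a + 9b + 3c + d = -24
  125a + 25b + 5c + d = -170
  343a + 49b + 7c + d = -532
Solving the system yields a = -2, b = 3, c = 1, d = 0.
So P(n) = -2n^3 + 3n^2 + n.
The leading coefficient is -2.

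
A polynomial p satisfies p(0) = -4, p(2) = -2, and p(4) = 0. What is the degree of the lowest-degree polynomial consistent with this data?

Divided differences on the nodes 0, 2, 4:
  order 0: -4  -2  0
  order 1: 1  1
  order 2: 0
The order-1 divided differences are all 1 (nonzero) and every higher order vanishes, so the data lies on a polynomial of degree exactly 1.

1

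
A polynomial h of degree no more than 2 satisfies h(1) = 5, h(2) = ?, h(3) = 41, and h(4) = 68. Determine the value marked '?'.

The 3 known points determine the degree-2 polynomial uniquely.
Write h(x) = ax^2 + bx + c. Substituting each data point gives a linear system:
  a + b + c = 5
  9a + 3b + c = 41
  16a + 4b + c = 68
Solving the system yields a = 3, b = 6, c = -4.
So h(x) = 3x^2 + 6x - 4.
Then h(2) = 20.

20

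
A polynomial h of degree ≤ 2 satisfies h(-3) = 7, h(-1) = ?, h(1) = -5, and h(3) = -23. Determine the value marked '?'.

5

The 3 known points determine the degree-2 polynomial uniquely.
Write h(u) = au^2 + bu + c. Substituting each data point gives a linear system:
  9a - 3b + c = 7
  a + b + c = -5
  9a + 3b + c = -23
Solving the system yields a = -1, b = -5, c = 1.
So h(u) = -u^2 - 5u + 1.
Then h(-1) = 5.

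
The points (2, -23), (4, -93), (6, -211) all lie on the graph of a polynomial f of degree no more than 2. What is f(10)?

Forward differences of the values at u = 2, 4, 6:
  f  : -23  -93  -211
  Δ  : -70  -118
  Δ^2: -48
The second differences are constant, confirming degree 2.
Interpolating (Newton forward form) and evaluating at u = 10 gives f(10) = -591.

-591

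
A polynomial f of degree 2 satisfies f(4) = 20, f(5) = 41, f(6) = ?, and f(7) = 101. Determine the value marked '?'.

On equispaced nodes a degree-2 polynomial has vanishing third forward difference, so
  - f(4) + 3·f(5) - 3·f(6) + f(7) = 0.
Substituting the known values and solving for f(6):
  -3·f(6) = -204
  f(6) = 68.

68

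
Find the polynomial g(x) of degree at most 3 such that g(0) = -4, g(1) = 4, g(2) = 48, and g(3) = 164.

g(x) = 6x^3 + 2x - 4

Using the Lagrange interpolation formula with nodes 0, 1, 2, 3:
  L_0(x) = (x - 1)(x - 2)(x - 3) / -6
  L_1(x) = x(x - 2)(x - 3) / 2
  L_2(x) = x(x - 1)(x - 3) / -2
  L_3(x) = x(x - 1)(x - 2) / 6
Then g(x) = -4·L_0(x) + 4·L_1(x) + 48·L_2(x) + 164·L_3(x).
Expanding and collecting terms gives g(x) = 6x³ + 2x - 4.
Check: g(2) = 48. ✓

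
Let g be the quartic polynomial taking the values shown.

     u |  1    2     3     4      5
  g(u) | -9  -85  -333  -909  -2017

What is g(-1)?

Forward differences of the values at u = 1, 2, 3, 4, 5:
  g  : -9  -85  -333  -909  -2017
  Δ  : -76  -248  -576  -1108
  Δ^2: -172  -328  -532
  Δ^3: -156  -204
  Δ^4: -48
The fourth differences are constant, confirming degree 4.
Interpolating (Newton forward form) and evaluating at u = -1 gives g(-1) = 11.

11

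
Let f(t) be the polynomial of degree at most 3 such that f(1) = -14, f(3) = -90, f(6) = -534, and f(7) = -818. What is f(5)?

-326

Using the Lagrange interpolation formula with nodes 1, 3, 6, 7:
  L_0(t) = (t - 3)(t - 6)(t - 7) / -60
  L_1(t) = (t - 1)(t - 6)(t - 7) / 24
  L_2(t) = (t - 1)(t - 3)(t - 7) / -15
  L_3(t) = (t - 1)(t - 3)(t - 6) / 24
Then f(t) = -14·L_0(t) - 90·L_1(t) - 534·L_2(t) - 818·L_3(t).
Expanding and collecting terms gives f(t) = -2t^3 - 2t^2 - 4t - 6.
Evaluating at t = 5: f(5) = -326.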